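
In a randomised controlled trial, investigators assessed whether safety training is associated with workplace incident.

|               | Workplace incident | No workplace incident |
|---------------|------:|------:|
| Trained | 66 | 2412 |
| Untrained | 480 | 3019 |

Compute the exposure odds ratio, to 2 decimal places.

0.17

Cells: a = 66, b = 2412, c = 480, d = 3019.
OR = (a·d)/(b·c) = (66 × 3019) / (2412 × 480) = 199254 / 1157760 = 0.17210
Exposure is associated with lower odds of workplace incident (OR = 0.17 < 1).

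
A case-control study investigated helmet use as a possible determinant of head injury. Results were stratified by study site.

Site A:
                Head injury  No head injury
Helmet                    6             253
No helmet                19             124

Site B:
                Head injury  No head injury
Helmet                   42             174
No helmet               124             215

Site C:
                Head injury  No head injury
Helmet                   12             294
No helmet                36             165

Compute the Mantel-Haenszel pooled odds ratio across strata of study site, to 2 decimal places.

OR_MH = Σ(aᵢdᵢ/nᵢ) / Σ(bᵢcᵢ/nᵢ), where nᵢ is the stratum total.
Stratum 1 (Site A): n = 402; a·d/n = 6·124/402 = 1.8507; b·c/n = 253·19/402 = 11.9577
Stratum 2 (Site B): n = 555; a·d/n = 42·215/555 = 16.2703; b·c/n = 174·124/555 = 38.8757
Stratum 3 (Site C): n = 507; a·d/n = 12·165/507 = 3.9053; b·c/n = 294·36/507 = 20.8757
OR_MH = (1.8507 + 16.2703 + 3.9053) / (11.9577 + 38.8757 + 20.8757) = 22.0263 / 71.7091 = 0.30716

0.31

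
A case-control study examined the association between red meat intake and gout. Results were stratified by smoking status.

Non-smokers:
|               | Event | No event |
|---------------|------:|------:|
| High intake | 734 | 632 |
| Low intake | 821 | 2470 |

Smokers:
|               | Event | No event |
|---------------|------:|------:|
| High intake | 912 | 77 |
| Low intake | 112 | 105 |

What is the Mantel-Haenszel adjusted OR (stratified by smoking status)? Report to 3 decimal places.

OR_MH = Σ(aᵢdᵢ/nᵢ) / Σ(bᵢcᵢ/nᵢ), where nᵢ is the stratum total.
Stratum 1 (Non-smokers): n = 4657; a·d/n = 734·2470/4657 = 389.3021; b·c/n = 632·821/4657 = 111.4177
Stratum 2 (Smokers): n = 1206; a·d/n = 912·105/1206 = 79.4030; b·c/n = 77·112/1206 = 7.1509
OR_MH = (389.3021 + 79.4030) / (111.4177 + 7.1509) = 468.7051 / 118.5686 = 3.95303

3.953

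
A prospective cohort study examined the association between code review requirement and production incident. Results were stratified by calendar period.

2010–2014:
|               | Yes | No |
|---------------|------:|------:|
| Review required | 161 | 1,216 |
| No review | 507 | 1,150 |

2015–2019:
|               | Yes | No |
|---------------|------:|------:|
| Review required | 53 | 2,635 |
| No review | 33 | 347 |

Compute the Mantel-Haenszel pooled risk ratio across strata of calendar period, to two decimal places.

0.36

RR_MH = Σ(aᵢ·n₀ᵢ/nᵢ) / Σ(cᵢ·n₁ᵢ/nᵢ), with n₁ᵢ = aᵢ+bᵢ (exposed), n₀ᵢ = cᵢ+dᵢ (unexposed), nᵢ = n₁ᵢ+n₀ᵢ.
Stratum 1 (2010–2014): n₁ = 1377, n₀ = 1657, n = 3034; a·n₀/n = 161·1657/3034 = 87.9291; c·n₁/n = 507·1377/3034 = 230.1051
Stratum 2 (2015–2019): n₁ = 2688, n₀ = 380, n = 3068; a·n₀/n = 53·380/3068 = 6.5645; c·n₁/n = 33·2688/3068 = 28.9126
RR_MH = (87.9291 + 6.5645) / (230.1051 + 28.9126) = 94.4937 / 259.0178 = 0.36482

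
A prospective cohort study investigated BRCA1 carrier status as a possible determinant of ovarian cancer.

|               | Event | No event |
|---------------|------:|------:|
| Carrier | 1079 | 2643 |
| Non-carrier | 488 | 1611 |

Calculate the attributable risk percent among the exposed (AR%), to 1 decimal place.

Cells: a = 1079, b = 2643, c = 488, d = 1611.
Risk in exposed = 1079/3722 = 0.28990; risk in unexposed = 488/2099 = 0.23249.
RR = 0.28990/0.23249 = 1.24692
AR% = (RR − 1)/RR × 100 = (1.24692 − 1)/1.24692 × 100 = 19.8022%

19.8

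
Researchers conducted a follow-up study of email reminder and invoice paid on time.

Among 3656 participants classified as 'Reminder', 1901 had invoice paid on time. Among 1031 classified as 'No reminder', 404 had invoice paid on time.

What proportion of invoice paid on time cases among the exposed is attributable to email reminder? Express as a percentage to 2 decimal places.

From the description: a = 1901, b = 1755, c = 404, d = 627.
Risk in exposed = 1901/3656 = 0.51997; risk in unexposed = 404/1031 = 0.39185.
RR = 0.51997/0.39185 = 1.32695
AR% = (RR − 1)/RR × 100 = (1.32695 − 1)/1.32695 × 100 = 24.6390%

24.64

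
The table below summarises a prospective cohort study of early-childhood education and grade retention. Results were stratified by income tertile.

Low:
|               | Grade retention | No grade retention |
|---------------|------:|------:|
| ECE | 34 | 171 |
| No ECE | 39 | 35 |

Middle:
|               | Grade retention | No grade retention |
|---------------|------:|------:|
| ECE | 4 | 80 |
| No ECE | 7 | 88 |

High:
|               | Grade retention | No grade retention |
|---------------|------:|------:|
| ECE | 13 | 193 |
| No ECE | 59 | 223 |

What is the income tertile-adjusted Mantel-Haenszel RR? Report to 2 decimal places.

0.33

RR_MH = Σ(aᵢ·n₀ᵢ/nᵢ) / Σ(cᵢ·n₁ᵢ/nᵢ), with n₁ᵢ = aᵢ+bᵢ (exposed), n₀ᵢ = cᵢ+dᵢ (unexposed), nᵢ = n₁ᵢ+n₀ᵢ.
Stratum 1 (Low): n₁ = 205, n₀ = 74, n = 279; a·n₀/n = 34·74/279 = 9.0179; c·n₁/n = 39·205/279 = 28.6559
Stratum 2 (Middle): n₁ = 84, n₀ = 95, n = 179; a·n₀/n = 4·95/179 = 2.1229; c·n₁/n = 7·84/179 = 3.2849
Stratum 3 (High): n₁ = 206, n₀ = 282, n = 488; a·n₀/n = 13·282/488 = 7.5123; c·n₁/n = 59·206/488 = 24.9057
RR_MH = (9.0179 + 2.1229 + 7.5123) / (28.6559 + 3.2849 + 24.9057) = 18.6531 / 56.8466 = 0.32813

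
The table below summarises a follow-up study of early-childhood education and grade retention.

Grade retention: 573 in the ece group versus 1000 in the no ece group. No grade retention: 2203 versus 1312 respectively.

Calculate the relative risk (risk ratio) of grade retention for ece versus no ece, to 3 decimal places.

0.477

From the description: a = 573, b = 2203, c = 1000, d = 1312.
Risk in exposed = 573/2776 = 0.20641; risk in unexposed = 1000/2312 = 0.43253.
RR = 0.20641 / 0.43253 = 0.47722
The risk is 52% lower among the exposed than among the unexposed.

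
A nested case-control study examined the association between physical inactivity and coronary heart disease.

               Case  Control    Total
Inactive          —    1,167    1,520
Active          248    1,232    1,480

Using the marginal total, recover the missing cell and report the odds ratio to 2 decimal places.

1.50

The missing cell is in the exposed row: 1520 − 1167 = 353.
So a = 353, b = 1167, c = 248, d = 1232.
OR = (a·d)/(b·c) = (353 × 1232) / (1167 × 248) = 434896 / 289416 = 1.50267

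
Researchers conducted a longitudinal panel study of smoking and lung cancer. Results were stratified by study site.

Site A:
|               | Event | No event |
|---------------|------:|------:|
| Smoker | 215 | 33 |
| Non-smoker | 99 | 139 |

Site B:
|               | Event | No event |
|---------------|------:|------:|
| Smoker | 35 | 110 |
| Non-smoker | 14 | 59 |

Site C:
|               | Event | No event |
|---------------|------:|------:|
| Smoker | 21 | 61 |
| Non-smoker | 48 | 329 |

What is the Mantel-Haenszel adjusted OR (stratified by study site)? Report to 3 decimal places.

4.266

OR_MH = Σ(aᵢdᵢ/nᵢ) / Σ(bᵢcᵢ/nᵢ), where nᵢ is the stratum total.
Stratum 1 (Site A): n = 486; a·d/n = 215·139/486 = 61.4918; b·c/n = 33·99/486 = 6.7222
Stratum 2 (Site B): n = 218; a·d/n = 35·59/218 = 9.4725; b·c/n = 110·14/218 = 7.0642
Stratum 3 (Site C): n = 459; a·d/n = 21·329/459 = 15.0523; b·c/n = 61·48/459 = 6.3791
OR_MH = (61.4918 + 9.4725 + 15.0523) / (6.7222 + 7.0642 + 6.3791) = 86.0165 / 20.1655 = 4.26552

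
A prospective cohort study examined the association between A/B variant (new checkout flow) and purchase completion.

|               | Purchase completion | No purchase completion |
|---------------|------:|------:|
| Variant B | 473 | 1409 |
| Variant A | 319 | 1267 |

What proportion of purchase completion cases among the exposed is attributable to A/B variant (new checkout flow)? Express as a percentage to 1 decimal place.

20.0

Cells: a = 473, b = 1409, c = 319, d = 1267.
Risk in exposed = 473/1882 = 0.25133; risk in unexposed = 319/1586 = 0.20113.
RR = 0.25133/0.20113 = 1.24955
AR% = (RR − 1)/RR × 100 = (1.24955 − 1)/1.24955 × 100 = 19.9713%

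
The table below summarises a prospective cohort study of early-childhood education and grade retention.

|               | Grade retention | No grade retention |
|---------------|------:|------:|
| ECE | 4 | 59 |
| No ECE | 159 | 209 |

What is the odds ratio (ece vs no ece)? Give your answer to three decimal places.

Cells: a = 4, b = 59, c = 159, d = 209.
OR = (a·d)/(b·c) = (4 × 209) / (59 × 159) = 836 / 9381 = 0.08912
Exposure is associated with lower odds of grade retention (OR = 0.09 < 1).

0.089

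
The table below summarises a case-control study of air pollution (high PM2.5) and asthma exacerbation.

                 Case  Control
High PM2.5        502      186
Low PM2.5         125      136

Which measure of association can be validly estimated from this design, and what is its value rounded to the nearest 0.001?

2.936

Cells: a = 502, b = 186, c = 125, d = 136.
This is a case-control study: participants were sampled on outcome status, so risks in the source population cannot be estimated directly — relative risk is not valid here. The odds ratio is the appropriate measure.
OR = (a·d)/(b·c) = (502 × 136) / (186 × 125) = 68272 / 23250 = 2.93643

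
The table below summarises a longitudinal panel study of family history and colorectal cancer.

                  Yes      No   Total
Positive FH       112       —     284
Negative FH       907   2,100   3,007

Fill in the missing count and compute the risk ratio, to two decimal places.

1.31

The missing cell is in the exposed row: 284 − 112 = 172.
So a = 112, b = 172, c = 907, d = 2100.
RR = [a/(a+b)] / [c/(c+d)] = (112/284) / (907/3007) = 0.39437/0.30163 = 1.30745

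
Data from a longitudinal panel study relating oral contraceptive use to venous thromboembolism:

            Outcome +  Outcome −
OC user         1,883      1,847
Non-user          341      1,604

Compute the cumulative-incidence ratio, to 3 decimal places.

2.879

Cells: a = 1883, b = 1847, c = 341, d = 1604.
Risk in exposed = 1883/3730 = 0.50483; risk in unexposed = 341/1945 = 0.17532.
RR = 0.50483 / 0.17532 = 2.87943
The risk among the exposed is 2.88 times that among the unexposed.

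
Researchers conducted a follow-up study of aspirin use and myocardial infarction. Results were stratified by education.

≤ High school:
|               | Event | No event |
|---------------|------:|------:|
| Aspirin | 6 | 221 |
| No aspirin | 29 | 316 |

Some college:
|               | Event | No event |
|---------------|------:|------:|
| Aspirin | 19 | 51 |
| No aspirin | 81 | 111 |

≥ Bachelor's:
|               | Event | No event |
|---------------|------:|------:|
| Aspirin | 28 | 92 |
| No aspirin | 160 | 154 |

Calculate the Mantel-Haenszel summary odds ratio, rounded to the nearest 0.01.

OR_MH = Σ(aᵢdᵢ/nᵢ) / Σ(bᵢcᵢ/nᵢ), where nᵢ is the stratum total.
Stratum 1 (≤ High school): n = 572; a·d/n = 6·316/572 = 3.3147; b·c/n = 221·29/572 = 11.2045
Stratum 2 (Some college): n = 262; a·d/n = 19·111/262 = 8.0496; b·c/n = 51·81/262 = 15.7672
Stratum 3 (≥ Bachelor's): n = 434; a·d/n = 28·154/434 = 9.9355; b·c/n = 92·160/434 = 33.9171
OR_MH = (3.3147 + 8.0496 + 9.9355) / (11.2045 + 15.7672 + 33.9171) = 21.2998 / 60.8888 = 0.34981

0.35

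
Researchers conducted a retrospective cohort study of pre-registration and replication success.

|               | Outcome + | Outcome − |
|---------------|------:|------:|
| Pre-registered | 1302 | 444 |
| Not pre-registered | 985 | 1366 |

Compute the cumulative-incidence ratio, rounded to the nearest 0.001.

1.780

Cells: a = 1302, b = 444, c = 985, d = 1366.
Risk in exposed = 1302/1746 = 0.74570; risk in unexposed = 985/2351 = 0.41897.
RR = 0.74570 / 0.41897 = 1.77985
The risk among the exposed is 1.78 times that among the unexposed.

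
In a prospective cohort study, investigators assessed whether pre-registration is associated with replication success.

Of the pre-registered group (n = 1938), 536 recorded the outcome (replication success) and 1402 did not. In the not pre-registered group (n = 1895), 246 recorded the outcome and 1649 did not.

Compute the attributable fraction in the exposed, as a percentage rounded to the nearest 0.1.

53.1

From the description: a = 536, b = 1402, c = 246, d = 1649.
Risk in exposed = 536/1938 = 0.27657; risk in unexposed = 246/1895 = 0.12982.
RR = 0.27657/0.12982 = 2.13052
AR% = (RR − 1)/RR × 100 = (2.13052 − 1)/2.13052 × 100 = 53.0630%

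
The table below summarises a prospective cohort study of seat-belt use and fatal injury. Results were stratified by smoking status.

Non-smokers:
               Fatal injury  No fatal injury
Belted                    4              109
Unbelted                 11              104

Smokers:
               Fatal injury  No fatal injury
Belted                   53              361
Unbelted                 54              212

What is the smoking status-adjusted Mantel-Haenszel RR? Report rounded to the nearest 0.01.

RR_MH = Σ(aᵢ·n₀ᵢ/nᵢ) / Σ(cᵢ·n₁ᵢ/nᵢ), with n₁ᵢ = aᵢ+bᵢ (exposed), n₀ᵢ = cᵢ+dᵢ (unexposed), nᵢ = n₁ᵢ+n₀ᵢ.
Stratum 1 (Non-smokers): n₁ = 113, n₀ = 115, n = 228; a·n₀/n = 4·115/228 = 2.0175; c·n₁/n = 11·113/228 = 5.4518
Stratum 2 (Smokers): n₁ = 414, n₀ = 266, n = 680; a·n₀/n = 53·266/680 = 20.7324; c·n₁/n = 54·414/680 = 32.8765
RR_MH = (2.0175 + 20.7324) / (5.4518 + 32.8765) = 22.7499 / 38.3282 = 0.59355

0.59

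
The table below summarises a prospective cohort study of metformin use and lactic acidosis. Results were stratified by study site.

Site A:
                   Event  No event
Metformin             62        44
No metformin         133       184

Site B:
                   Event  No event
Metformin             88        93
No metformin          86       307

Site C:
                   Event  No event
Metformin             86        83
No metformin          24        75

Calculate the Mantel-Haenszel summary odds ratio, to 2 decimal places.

2.79

OR_MH = Σ(aᵢdᵢ/nᵢ) / Σ(bᵢcᵢ/nᵢ), where nᵢ is the stratum total.
Stratum 1 (Site A): n = 423; a·d/n = 62·184/423 = 26.9693; b·c/n = 44·133/423 = 13.8345
Stratum 2 (Site B): n = 574; a·d/n = 88·307/574 = 47.0662; b·c/n = 93·86/574 = 13.9338
Stratum 3 (Site C): n = 268; a·d/n = 86·75/268 = 24.0672; b·c/n = 83·24/268 = 7.4328
OR_MH = (26.9693 + 47.0662 + 24.0672) / (13.8345 + 13.9338 + 7.4328) = 98.1026 / 35.2011 = 2.78692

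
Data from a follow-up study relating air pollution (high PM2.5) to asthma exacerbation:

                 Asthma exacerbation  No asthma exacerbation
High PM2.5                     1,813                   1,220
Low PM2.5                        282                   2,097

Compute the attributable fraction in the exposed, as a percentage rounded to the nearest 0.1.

Cells: a = 1813, b = 1220, c = 282, d = 2097.
Risk in exposed = 1813/3033 = 0.59776; risk in unexposed = 282/2379 = 0.11854.
RR = 0.59776/0.11854 = 5.04279
AR% = (RR − 1)/RR × 100 = (5.04279 − 1)/5.04279 × 100 = 80.1697%

80.2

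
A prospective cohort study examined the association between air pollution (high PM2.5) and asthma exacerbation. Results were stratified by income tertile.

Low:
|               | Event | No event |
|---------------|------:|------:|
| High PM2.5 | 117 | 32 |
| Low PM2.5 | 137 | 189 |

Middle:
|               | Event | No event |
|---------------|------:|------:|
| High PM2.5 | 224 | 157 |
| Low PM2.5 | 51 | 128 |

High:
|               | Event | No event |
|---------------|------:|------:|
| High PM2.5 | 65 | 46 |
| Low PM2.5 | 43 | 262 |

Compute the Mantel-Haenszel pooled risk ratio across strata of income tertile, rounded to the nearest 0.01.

2.24

RR_MH = Σ(aᵢ·n₀ᵢ/nᵢ) / Σ(cᵢ·n₁ᵢ/nᵢ), with n₁ᵢ = aᵢ+bᵢ (exposed), n₀ᵢ = cᵢ+dᵢ (unexposed), nᵢ = n₁ᵢ+n₀ᵢ.
Stratum 1 (Low): n₁ = 149, n₀ = 326, n = 475; a·n₀/n = 117·326/475 = 80.2989; c·n₁/n = 137·149/475 = 42.9747
Stratum 2 (Middle): n₁ = 381, n₀ = 179, n = 560; a·n₀/n = 224·179/560 = 71.6000; c·n₁/n = 51·381/560 = 34.6982
Stratum 3 (High): n₁ = 111, n₀ = 305, n = 416; a·n₀/n = 65·305/416 = 47.6562; c·n₁/n = 43·111/416 = 11.4736
RR_MH = (80.2989 + 71.6000 + 47.6562) / (42.9747 + 34.6982 + 11.4736) = 199.5552 / 89.1465 = 2.23851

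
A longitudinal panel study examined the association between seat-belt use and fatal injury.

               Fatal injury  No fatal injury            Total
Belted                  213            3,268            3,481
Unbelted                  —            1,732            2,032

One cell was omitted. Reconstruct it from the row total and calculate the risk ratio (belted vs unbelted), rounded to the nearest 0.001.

The missing cell is in the unexposed row: 2032 − 1732 = 300.
So a = 213, b = 3268, c = 300, d = 1732.
RR = [a/(a+b)] / [c/(c+d)] = (213/3481) / (300/2032) = 0.06119/0.14764 = 0.41446

0.414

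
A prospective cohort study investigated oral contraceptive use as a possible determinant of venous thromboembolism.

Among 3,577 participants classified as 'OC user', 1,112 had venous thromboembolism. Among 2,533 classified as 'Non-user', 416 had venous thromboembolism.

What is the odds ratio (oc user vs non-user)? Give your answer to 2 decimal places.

From the description: a = 1112, b = 2465, c = 416, d = 2117.
OR = (a·d)/(b·c) = (1112 × 2117) / (2465 × 416) = 2354104 / 1025440 = 2.29570
The odds of venous thromboembolism are about 2.30 times as high in the oc user group.

2.30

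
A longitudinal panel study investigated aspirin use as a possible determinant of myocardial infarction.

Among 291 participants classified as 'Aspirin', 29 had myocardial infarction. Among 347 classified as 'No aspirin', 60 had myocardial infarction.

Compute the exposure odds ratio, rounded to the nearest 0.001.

From the description: a = 29, b = 262, c = 60, d = 287.
OR = (a·d)/(b·c) = (29 × 287) / (262 × 60) = 8323 / 15720 = 0.52945
Exposure is associated with lower odds of myocardial infarction (OR = 0.53 < 1).

0.529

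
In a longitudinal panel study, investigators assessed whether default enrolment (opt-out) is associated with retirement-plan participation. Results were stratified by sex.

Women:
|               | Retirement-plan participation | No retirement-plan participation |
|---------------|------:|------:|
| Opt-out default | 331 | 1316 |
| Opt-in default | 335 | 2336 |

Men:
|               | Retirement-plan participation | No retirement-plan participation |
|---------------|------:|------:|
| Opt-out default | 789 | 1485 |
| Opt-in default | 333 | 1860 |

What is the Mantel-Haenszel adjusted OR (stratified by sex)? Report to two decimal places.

2.39

OR_MH = Σ(aᵢdᵢ/nᵢ) / Σ(bᵢcᵢ/nᵢ), where nᵢ is the stratum total.
Stratum 1 (Women): n = 4318; a·d/n = 331·2336/4318 = 179.0681; b·c/n = 1316·335/4318 = 102.0982
Stratum 2 (Men): n = 4467; a·d/n = 789·1860/4467 = 328.5292; b·c/n = 1485·333/4467 = 110.7018
OR_MH = (179.0681 + 328.5292) / (102.0982 + 110.7018) = 507.5973 / 212.8000 = 2.38533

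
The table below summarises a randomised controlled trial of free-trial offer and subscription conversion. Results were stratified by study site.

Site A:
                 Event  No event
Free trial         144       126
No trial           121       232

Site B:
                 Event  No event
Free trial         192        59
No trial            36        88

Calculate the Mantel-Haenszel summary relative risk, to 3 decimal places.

RR_MH = Σ(aᵢ·n₀ᵢ/nᵢ) / Σ(cᵢ·n₁ᵢ/nᵢ), with n₁ᵢ = aᵢ+bᵢ (exposed), n₀ᵢ = cᵢ+dᵢ (unexposed), nᵢ = n₁ᵢ+n₀ᵢ.
Stratum 1 (Site A): n₁ = 270, n₀ = 353, n = 623; a·n₀/n = 144·353/623 = 81.5923; c·n₁/n = 121·270/623 = 52.4398
Stratum 2 (Site B): n₁ = 251, n₀ = 124, n = 375; a·n₀/n = 192·124/375 = 63.4880; c·n₁/n = 36·251/375 = 24.0960
RR_MH = (81.5923 + 63.4880) / (52.4398 + 24.0960) = 145.0803 / 76.5358 = 1.89559

1.896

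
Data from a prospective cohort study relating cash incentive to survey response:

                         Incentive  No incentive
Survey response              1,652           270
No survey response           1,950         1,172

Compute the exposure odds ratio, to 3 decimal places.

3.677

Reading the table with exposure as columns: a = 1652 (Incentive, case), b = 1950 (Incentive, non-case), c = 270 (No incentive, case), d = 1172.
OR = (a·d)/(b·c) = (1652 × 1172) / (1950 × 270) = 1936144 / 526500 = 3.67739
The odds of survey response are about 3.68 times as high in the incentive group.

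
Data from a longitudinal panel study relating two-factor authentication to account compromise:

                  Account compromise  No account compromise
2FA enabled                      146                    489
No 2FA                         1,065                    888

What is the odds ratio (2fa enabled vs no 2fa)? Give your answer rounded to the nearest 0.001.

Cells: a = 146, b = 489, c = 1065, d = 888.
OR = (a·d)/(b·c) = (146 × 888) / (489 × 1065) = 129648 / 520785 = 0.24895
Exposure is associated with lower odds of account compromise (OR = 0.25 < 1).

0.249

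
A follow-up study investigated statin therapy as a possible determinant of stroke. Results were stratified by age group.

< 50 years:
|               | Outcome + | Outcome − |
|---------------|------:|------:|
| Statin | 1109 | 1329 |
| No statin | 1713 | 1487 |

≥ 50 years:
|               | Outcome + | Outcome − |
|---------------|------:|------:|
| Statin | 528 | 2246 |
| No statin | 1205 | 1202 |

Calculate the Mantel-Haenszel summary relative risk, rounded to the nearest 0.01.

0.63

RR_MH = Σ(aᵢ·n₀ᵢ/nᵢ) / Σ(cᵢ·n₁ᵢ/nᵢ), with n₁ᵢ = aᵢ+bᵢ (exposed), n₀ᵢ = cᵢ+dᵢ (unexposed), nᵢ = n₁ᵢ+n₀ᵢ.
Stratum 1 (< 50 years): n₁ = 2438, n₀ = 3200, n = 5638; a·n₀/n = 1109·3200/5638 = 629.4431; c·n₁/n = 1713·2438/5638 = 740.7403
Stratum 2 (≥ 50 years): n₁ = 2774, n₀ = 2407, n = 5181; a·n₀/n = 528·2407/5181 = 245.2994; c·n₁/n = 1205·2774/5181 = 645.1785
RR_MH = (629.4431 + 245.2994) / (740.7403 + 645.1785) = 874.7424 / 1385.9189 = 0.63116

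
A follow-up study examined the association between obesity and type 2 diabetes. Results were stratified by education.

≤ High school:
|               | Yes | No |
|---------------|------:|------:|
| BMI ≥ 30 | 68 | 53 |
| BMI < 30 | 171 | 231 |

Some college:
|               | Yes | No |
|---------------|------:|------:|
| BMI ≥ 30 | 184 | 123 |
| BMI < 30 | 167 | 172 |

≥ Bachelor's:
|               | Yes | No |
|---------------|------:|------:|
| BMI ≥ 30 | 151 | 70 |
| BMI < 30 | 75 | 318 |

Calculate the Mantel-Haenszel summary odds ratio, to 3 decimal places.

2.726

OR_MH = Σ(aᵢdᵢ/nᵢ) / Σ(bᵢcᵢ/nᵢ), where nᵢ is the stratum total.
Stratum 1 (≤ High school): n = 523; a·d/n = 68·231/523 = 30.0344; b·c/n = 53·171/523 = 17.3289
Stratum 2 (Some college): n = 646; a·d/n = 184·172/646 = 48.9907; b·c/n = 123·167/646 = 31.7972
Stratum 3 (≥ Bachelor's): n = 614; a·d/n = 151·318/614 = 78.2052; b·c/n = 70·75/614 = 8.5505
OR_MH = (30.0344 + 48.9907 + 78.2052) / (17.3289 + 31.7972 + 8.5505) = 157.2303 / 57.6766 = 2.72607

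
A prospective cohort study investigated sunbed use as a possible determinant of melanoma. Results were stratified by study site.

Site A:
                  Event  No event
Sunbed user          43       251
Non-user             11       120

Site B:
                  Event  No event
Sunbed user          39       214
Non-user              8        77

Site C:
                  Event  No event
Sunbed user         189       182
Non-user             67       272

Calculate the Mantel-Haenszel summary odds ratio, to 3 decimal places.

3.251

OR_MH = Σ(aᵢdᵢ/nᵢ) / Σ(bᵢcᵢ/nᵢ), where nᵢ is the stratum total.
Stratum 1 (Site A): n = 425; a·d/n = 43·120/425 = 12.1412; b·c/n = 251·11/425 = 6.4965
Stratum 2 (Site B): n = 338; a·d/n = 39·77/338 = 8.8846; b·c/n = 214·8/338 = 5.0651
Stratum 3 (Site C): n = 710; a·d/n = 189·272/710 = 72.4056; b·c/n = 182·67/710 = 17.1746
OR_MH = (12.1412 + 8.8846 + 72.4056) / (6.4965 + 5.0651 + 17.1746) = 93.4314 / 28.7362 = 3.25135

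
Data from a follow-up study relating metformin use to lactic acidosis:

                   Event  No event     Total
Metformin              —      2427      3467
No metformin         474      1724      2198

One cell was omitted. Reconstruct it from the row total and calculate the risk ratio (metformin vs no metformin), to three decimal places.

1.391

The missing cell is in the exposed row: 3467 − 2427 = 1040.
So a = 1040, b = 2427, c = 474, d = 1724.
RR = [a/(a+b)] / [c/(c+d)] = (1040/3467) / (474/2198) = 0.29997/0.21565 = 1.39101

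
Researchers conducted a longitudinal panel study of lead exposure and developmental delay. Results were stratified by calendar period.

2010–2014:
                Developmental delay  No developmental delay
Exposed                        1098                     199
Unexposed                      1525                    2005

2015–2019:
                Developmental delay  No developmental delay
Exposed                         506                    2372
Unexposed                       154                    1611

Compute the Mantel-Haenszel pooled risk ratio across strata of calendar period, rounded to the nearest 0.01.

1.97

RR_MH = Σ(aᵢ·n₀ᵢ/nᵢ) / Σ(cᵢ·n₁ᵢ/nᵢ), with n₁ᵢ = aᵢ+bᵢ (exposed), n₀ᵢ = cᵢ+dᵢ (unexposed), nᵢ = n₁ᵢ+n₀ᵢ.
Stratum 1 (2010–2014): n₁ = 1297, n₀ = 3530, n = 4827; a·n₀/n = 1098·3530/4827 = 802.9708; c·n₁/n = 1525·1297/4827 = 409.7628
Stratum 2 (2015–2019): n₁ = 2878, n₀ = 1765, n = 4643; a·n₀/n = 506·1765/4643 = 192.3519; c·n₁/n = 154·2878/4643 = 95.4581
RR_MH = (802.9708 + 192.3519) / (409.7628 + 95.4581) = 995.3227 / 505.2209 = 1.97007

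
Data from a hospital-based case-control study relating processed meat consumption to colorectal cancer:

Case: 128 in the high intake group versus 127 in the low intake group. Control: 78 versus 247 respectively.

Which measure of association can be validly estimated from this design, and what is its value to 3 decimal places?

From the description: a = 128, b = 78, c = 127, d = 247.
This is a hospital-based case-control study: participants were sampled on outcome status, so risks in the source population cannot be estimated directly — relative risk is not valid here. The odds ratio is the appropriate measure.
OR = (a·d)/(b·c) = (128 × 247) / (78 × 127) = 31616 / 9906 = 3.19160

3.192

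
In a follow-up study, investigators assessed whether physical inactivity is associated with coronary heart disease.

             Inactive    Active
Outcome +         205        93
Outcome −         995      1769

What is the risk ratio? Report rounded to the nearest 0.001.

3.420

Reading the table with exposure as columns: a = 205 (Inactive, case), b = 995 (Inactive, non-case), c = 93 (Active, case), d = 1769.
Risk in exposed = 205/1200 = 0.17083; risk in unexposed = 93/1862 = 0.04995.
RR = 0.17083 / 0.04995 = 3.42034
The risk among the exposed is 3.42 times that among the unexposed.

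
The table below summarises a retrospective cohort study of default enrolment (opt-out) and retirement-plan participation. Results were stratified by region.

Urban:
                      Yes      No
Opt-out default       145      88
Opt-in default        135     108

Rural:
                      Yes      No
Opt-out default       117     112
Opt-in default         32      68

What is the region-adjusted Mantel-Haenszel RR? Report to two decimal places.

RR_MH = Σ(aᵢ·n₀ᵢ/nᵢ) / Σ(cᵢ·n₁ᵢ/nᵢ), with n₁ᵢ = aᵢ+bᵢ (exposed), n₀ᵢ = cᵢ+dᵢ (unexposed), nᵢ = n₁ᵢ+n₀ᵢ.
Stratum 1 (Urban): n₁ = 233, n₀ = 243, n = 476; a·n₀/n = 145·243/476 = 74.0231; c·n₁/n = 135·233/476 = 66.0819
Stratum 2 (Rural): n₁ = 229, n₀ = 100, n = 329; a·n₀/n = 117·100/329 = 35.5623; c·n₁/n = 32·229/329 = 22.2736
RR_MH = (74.0231 + 35.5623) / (66.0819 + 22.2736) = 109.5854 / 88.3555 = 1.24028

1.24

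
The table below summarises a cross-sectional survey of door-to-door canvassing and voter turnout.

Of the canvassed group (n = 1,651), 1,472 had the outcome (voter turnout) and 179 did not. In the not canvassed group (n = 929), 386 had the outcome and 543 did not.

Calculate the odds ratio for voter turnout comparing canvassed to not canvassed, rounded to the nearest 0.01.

11.57

From the description: a = 1472, b = 179, c = 386, d = 543.
OR = (a·d)/(b·c) = (1472 × 543) / (179 × 386) = 799296 / 69094 = 11.56824
The odds of voter turnout are about 11.57 times as high in the canvassed group.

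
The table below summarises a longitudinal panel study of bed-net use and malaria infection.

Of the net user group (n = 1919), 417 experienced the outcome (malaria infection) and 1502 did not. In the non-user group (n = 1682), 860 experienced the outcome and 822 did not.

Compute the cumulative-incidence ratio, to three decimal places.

From the description: a = 417, b = 1502, c = 860, d = 822.
Risk in exposed = 417/1919 = 0.21730; risk in unexposed = 860/1682 = 0.51130.
RR = 0.21730 / 0.51130 = 0.42500
The risk is 58% lower among the exposed than among the unexposed.

0.425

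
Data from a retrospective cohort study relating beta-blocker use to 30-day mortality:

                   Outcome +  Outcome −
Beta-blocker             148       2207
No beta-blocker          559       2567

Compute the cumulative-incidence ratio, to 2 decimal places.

0.35

Cells: a = 148, b = 2207, c = 559, d = 2567.
Risk in exposed = 148/2355 = 0.06285; risk in unexposed = 559/3126 = 0.17882.
RR = 0.06285 / 0.17882 = 0.35144
The risk is 65% lower among the exposed than among the unexposed.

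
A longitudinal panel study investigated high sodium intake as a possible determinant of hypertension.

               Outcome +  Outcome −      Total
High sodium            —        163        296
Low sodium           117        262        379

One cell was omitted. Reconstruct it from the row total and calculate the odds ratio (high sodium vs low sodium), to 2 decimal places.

1.83

The missing cell is in the exposed row: 296 − 163 = 133.
So a = 133, b = 163, c = 117, d = 262.
OR = (a·d)/(b·c) = (133 × 262) / (163 × 117) = 34846 / 19071 = 1.82717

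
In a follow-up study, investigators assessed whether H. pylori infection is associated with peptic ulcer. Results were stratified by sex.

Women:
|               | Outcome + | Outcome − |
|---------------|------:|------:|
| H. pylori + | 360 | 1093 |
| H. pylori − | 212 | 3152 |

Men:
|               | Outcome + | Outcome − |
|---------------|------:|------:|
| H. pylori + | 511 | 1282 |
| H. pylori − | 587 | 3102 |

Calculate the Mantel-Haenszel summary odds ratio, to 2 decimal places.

OR_MH = Σ(aᵢdᵢ/nᵢ) / Σ(bᵢcᵢ/nᵢ), where nᵢ is the stratum total.
Stratum 1 (Women): n = 4817; a·d/n = 360·3152/4817 = 235.5657; b·c/n = 1093·212/4817 = 48.1038
Stratum 2 (Men): n = 5482; a·d/n = 511·3102/5482 = 289.1503; b·c/n = 1282·587/5482 = 137.2736
OR_MH = (235.5657 + 289.1503) / (48.1038 + 137.2736) = 524.7160 / 185.3774 = 2.83053

2.83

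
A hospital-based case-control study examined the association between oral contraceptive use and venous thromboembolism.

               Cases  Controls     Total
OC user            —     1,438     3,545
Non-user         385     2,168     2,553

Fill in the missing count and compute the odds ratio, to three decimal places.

The missing cell is in the exposed row: 3545 − 1438 = 2107.
So a = 2107, b = 1438, c = 385, d = 2168.
OR = (a·d)/(b·c) = (2107 × 2168) / (1438 × 385) = 4567976 / 553630 = 8.25095

8.251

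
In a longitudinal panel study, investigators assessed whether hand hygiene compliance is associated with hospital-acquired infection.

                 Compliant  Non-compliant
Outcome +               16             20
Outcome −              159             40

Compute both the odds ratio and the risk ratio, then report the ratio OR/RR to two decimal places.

Reading the table with exposure as columns: a = 16 (Compliant, case), b = 159 (Compliant, non-case), c = 20 (Non-compliant, case), d = 40.
OR = (16·40)/(159·20) = 640/3180 = 0.20126
Risk in exposed = 16/175 = 0.09143; risk in unexposed = 20/60 = 0.33333; RR = 0.27429
OR/RR = 0.20126 / 0.27429 = 0.73375
The outcome is not rare, so the OR lies further from 1 than the RR.

0.73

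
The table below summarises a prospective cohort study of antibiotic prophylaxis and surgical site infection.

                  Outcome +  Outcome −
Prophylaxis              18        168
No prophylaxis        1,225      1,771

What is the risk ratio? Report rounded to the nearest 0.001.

Cells: a = 18, b = 168, c = 1225, d = 1771.
Risk in exposed = 18/186 = 0.09677; risk in unexposed = 1225/2996 = 0.40888.
RR = 0.09677 / 0.40888 = 0.23668
The risk is 76% lower among the exposed than among the unexposed.

0.237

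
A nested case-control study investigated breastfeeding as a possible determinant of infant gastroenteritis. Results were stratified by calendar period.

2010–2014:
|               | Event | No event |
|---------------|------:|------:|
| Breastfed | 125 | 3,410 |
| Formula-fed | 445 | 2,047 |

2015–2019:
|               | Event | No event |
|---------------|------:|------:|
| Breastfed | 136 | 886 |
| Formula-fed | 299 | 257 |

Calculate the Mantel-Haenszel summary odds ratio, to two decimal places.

OR_MH = Σ(aᵢdᵢ/nᵢ) / Σ(bᵢcᵢ/nᵢ), where nᵢ is the stratum total.
Stratum 1 (2010–2014): n = 6027; a·d/n = 125·2047/6027 = 42.4548; b·c/n = 3410·445/6027 = 251.7753
Stratum 2 (2015–2019): n = 1578; a·d/n = 136·257/1578 = 22.1496; b·c/n = 886·299/1578 = 167.8796
OR_MH = (42.4548 + 22.1496) / (251.7753 + 167.8796) = 64.6043 / 419.6549 = 0.15395

0.15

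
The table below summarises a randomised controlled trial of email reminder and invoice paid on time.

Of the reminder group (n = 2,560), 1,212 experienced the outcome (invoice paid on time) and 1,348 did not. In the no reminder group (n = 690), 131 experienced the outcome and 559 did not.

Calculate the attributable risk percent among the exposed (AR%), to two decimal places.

From the description: a = 1212, b = 1348, c = 131, d = 559.
Risk in exposed = 1212/2560 = 0.47344; risk in unexposed = 131/690 = 0.18986.
RR = 0.47344/0.18986 = 2.49368
AR% = (RR − 1)/RR × 100 = (2.49368 − 1)/2.49368 × 100 = 59.8986%

59.90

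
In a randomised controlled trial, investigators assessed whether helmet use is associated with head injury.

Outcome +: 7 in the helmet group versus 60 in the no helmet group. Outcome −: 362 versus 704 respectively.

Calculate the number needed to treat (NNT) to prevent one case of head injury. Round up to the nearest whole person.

Risk in treated group = 7/369 = 0.01897; risk in control = 60/764 = 0.07853.
Absolute risk reduction = 0.07853 − 0.01897 = 0.05956
NNT = 1 / ARR = 1 / 0.05956 = 16.789 → round up → 17

17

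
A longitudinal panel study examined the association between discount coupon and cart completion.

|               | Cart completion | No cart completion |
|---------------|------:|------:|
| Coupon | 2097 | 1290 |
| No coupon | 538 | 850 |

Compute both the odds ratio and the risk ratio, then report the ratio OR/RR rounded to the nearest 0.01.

Cells: a = 2097, b = 1290, c = 538, d = 850.
OR = (2097·850)/(1290·538) = 1782450/694020 = 2.56830
Risk in exposed = 2097/3387 = 0.61913; risk in unexposed = 538/1388 = 0.38761; RR = 1.59731
OR/RR = 2.56830 / 1.59731 = 1.60788
The outcome is not rare, so the OR lies further from 1 than the RR.

1.61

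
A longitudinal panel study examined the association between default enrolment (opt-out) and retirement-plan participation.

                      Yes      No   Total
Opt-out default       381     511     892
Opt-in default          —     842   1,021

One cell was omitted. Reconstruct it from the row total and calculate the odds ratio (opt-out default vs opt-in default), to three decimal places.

3.507

The missing cell is in the unexposed row: 1021 − 842 = 179.
So a = 381, b = 511, c = 179, d = 842.
OR = (a·d)/(b·c) = (381 × 842) / (511 × 179) = 320802 / 91469 = 3.50722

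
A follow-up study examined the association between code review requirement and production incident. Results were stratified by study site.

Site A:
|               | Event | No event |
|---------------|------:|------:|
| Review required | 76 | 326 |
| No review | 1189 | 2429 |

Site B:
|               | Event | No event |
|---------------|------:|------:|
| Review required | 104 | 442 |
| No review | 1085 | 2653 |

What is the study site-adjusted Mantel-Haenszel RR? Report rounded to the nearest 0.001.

RR_MH = Σ(aᵢ·n₀ᵢ/nᵢ) / Σ(cᵢ·n₁ᵢ/nᵢ), with n₁ᵢ = aᵢ+bᵢ (exposed), n₀ᵢ = cᵢ+dᵢ (unexposed), nᵢ = n₁ᵢ+n₀ᵢ.
Stratum 1 (Site A): n₁ = 402, n₀ = 3618, n = 4020; a·n₀/n = 76·3618/4020 = 68.4000; c·n₁/n = 1189·402/4020 = 118.9000
Stratum 2 (Site B): n₁ = 546, n₀ = 3738, n = 4284; a·n₀/n = 104·3738/4284 = 90.7451; c·n₁/n = 1085·546/4284 = 138.2843
RR_MH = (68.4000 + 90.7451) / (118.9000 + 138.2843) = 159.1451 / 257.1843 = 0.61880

0.619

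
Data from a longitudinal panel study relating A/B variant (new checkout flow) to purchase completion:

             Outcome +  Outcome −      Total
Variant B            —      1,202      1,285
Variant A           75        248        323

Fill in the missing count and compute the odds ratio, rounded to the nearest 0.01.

The missing cell is in the exposed row: 1285 − 1202 = 83.
So a = 83, b = 1202, c = 75, d = 248.
OR = (a·d)/(b·c) = (83 × 248) / (1202 × 75) = 20584 / 90150 = 0.22833

0.23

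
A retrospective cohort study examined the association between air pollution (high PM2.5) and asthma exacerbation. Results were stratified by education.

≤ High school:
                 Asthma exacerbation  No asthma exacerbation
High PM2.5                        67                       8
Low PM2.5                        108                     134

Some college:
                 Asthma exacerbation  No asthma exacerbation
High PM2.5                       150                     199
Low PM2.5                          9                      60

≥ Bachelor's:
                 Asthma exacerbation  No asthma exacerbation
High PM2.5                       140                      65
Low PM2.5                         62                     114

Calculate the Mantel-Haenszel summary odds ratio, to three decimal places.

5.216

OR_MH = Σ(aᵢdᵢ/nᵢ) / Σ(bᵢcᵢ/nᵢ), where nᵢ is the stratum total.
Stratum 1 (≤ High school): n = 317; a·d/n = 67·134/317 = 28.3218; b·c/n = 8·108/317 = 2.7256
Stratum 2 (Some college): n = 418; a·d/n = 150·60/418 = 21.5311; b·c/n = 199·9/418 = 4.2847
Stratum 3 (≥ Bachelor's): n = 381; a·d/n = 140·114/381 = 41.8898; b·c/n = 65·62/381 = 10.5774
OR_MH = (28.3218 + 21.5311 + 41.8898) / (2.7256 + 4.2847 + 10.5774) = 91.7426 / 17.5877 = 5.21630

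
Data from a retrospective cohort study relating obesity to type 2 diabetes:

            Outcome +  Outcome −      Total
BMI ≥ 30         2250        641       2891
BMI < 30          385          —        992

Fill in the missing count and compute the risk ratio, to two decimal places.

2.01

The missing cell is in the unexposed row: 992 − 385 = 607.
So a = 2250, b = 641, c = 385, d = 607.
RR = [a/(a+b)] / [c/(c+d)] = (2250/2891) / (385/992) = 0.77828/0.38810 = 2.00533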